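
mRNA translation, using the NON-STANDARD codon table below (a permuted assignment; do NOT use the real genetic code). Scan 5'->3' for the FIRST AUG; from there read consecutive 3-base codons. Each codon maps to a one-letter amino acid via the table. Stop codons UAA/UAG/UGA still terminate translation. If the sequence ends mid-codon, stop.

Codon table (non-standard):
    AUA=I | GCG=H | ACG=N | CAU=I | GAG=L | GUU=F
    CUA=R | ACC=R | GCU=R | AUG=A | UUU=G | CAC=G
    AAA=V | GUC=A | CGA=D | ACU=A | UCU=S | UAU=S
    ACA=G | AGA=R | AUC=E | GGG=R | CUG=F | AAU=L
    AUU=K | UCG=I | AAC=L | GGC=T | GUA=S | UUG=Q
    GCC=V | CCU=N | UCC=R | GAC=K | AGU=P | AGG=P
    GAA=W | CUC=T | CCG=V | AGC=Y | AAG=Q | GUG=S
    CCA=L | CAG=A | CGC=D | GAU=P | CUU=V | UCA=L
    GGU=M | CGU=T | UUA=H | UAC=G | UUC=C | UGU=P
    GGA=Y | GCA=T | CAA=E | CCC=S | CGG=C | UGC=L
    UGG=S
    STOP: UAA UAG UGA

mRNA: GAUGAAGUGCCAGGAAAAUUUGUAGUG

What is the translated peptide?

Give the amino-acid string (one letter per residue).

start AUG at pos 1
pos 1: AUG -> A; peptide=A
pos 4: AAG -> Q; peptide=AQ
pos 7: UGC -> L; peptide=AQL
pos 10: CAG -> A; peptide=AQLA
pos 13: GAA -> W; peptide=AQLAW
pos 16: AAU -> L; peptide=AQLAWL
pos 19: UUG -> Q; peptide=AQLAWLQ
pos 22: UAG -> STOP

Answer: AQLAWLQ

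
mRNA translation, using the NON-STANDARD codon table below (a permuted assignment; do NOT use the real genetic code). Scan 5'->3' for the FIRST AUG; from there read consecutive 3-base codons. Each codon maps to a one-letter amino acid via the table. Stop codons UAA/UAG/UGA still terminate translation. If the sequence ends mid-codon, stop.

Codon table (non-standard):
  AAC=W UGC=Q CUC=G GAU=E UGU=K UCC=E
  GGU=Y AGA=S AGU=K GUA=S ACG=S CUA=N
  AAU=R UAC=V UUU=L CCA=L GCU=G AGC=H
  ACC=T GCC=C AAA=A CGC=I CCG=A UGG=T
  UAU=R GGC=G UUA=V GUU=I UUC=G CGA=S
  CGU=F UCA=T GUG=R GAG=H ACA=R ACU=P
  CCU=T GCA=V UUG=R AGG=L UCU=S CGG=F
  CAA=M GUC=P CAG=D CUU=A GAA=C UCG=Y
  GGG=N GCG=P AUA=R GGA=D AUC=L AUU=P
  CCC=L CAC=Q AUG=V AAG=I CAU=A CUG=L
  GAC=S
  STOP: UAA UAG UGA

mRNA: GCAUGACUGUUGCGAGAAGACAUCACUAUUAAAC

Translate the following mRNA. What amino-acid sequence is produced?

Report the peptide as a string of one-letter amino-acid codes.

Answer: VPIPSSAQR

Derivation:
start AUG at pos 2
pos 2: AUG -> V; peptide=V
pos 5: ACU -> P; peptide=VP
pos 8: GUU -> I; peptide=VPI
pos 11: GCG -> P; peptide=VPIP
pos 14: AGA -> S; peptide=VPIPS
pos 17: AGA -> S; peptide=VPIPSS
pos 20: CAU -> A; peptide=VPIPSSA
pos 23: CAC -> Q; peptide=VPIPSSAQ
pos 26: UAU -> R; peptide=VPIPSSAQR
pos 29: UAA -> STOP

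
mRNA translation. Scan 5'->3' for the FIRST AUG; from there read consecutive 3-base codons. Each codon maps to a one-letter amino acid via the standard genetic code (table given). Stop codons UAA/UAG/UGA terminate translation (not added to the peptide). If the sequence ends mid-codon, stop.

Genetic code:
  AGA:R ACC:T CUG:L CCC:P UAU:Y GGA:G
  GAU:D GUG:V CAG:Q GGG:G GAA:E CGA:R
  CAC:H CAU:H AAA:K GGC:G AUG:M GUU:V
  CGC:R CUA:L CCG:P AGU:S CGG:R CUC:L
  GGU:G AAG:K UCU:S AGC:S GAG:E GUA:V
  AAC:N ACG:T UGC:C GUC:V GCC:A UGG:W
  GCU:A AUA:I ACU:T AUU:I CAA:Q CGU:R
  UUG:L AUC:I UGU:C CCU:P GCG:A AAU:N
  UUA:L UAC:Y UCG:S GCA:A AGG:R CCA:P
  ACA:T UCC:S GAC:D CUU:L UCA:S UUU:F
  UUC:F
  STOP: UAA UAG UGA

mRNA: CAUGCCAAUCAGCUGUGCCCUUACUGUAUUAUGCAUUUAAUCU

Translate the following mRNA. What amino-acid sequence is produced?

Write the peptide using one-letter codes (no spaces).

Answer: MPISCALTVLCI

Derivation:
start AUG at pos 1
pos 1: AUG -> M; peptide=M
pos 4: CCA -> P; peptide=MP
pos 7: AUC -> I; peptide=MPI
pos 10: AGC -> S; peptide=MPIS
pos 13: UGU -> C; peptide=MPISC
pos 16: GCC -> A; peptide=MPISCA
pos 19: CUU -> L; peptide=MPISCAL
pos 22: ACU -> T; peptide=MPISCALT
pos 25: GUA -> V; peptide=MPISCALTV
pos 28: UUA -> L; peptide=MPISCALTVL
pos 31: UGC -> C; peptide=MPISCALTVLC
pos 34: AUU -> I; peptide=MPISCALTVLCI
pos 37: UAA -> STOP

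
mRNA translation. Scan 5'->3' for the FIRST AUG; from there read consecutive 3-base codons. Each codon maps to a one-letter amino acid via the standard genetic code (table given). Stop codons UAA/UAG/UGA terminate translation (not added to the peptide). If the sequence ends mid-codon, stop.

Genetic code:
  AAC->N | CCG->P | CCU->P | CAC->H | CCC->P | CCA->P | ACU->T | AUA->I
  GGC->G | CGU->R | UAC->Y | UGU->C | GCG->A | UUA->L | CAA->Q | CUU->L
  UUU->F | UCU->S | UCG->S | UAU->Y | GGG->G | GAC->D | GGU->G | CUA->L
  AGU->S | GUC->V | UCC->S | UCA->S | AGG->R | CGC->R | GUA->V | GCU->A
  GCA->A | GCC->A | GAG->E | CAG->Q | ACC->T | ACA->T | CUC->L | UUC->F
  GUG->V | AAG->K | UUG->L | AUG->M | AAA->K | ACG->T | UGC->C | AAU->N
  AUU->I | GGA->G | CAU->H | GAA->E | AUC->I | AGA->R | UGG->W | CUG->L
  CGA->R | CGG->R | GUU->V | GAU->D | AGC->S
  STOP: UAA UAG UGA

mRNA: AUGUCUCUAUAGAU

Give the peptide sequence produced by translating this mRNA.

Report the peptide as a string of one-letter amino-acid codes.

Answer: MSL

Derivation:
start AUG at pos 0
pos 0: AUG -> M; peptide=M
pos 3: UCU -> S; peptide=MS
pos 6: CUA -> L; peptide=MSL
pos 9: UAG -> STOP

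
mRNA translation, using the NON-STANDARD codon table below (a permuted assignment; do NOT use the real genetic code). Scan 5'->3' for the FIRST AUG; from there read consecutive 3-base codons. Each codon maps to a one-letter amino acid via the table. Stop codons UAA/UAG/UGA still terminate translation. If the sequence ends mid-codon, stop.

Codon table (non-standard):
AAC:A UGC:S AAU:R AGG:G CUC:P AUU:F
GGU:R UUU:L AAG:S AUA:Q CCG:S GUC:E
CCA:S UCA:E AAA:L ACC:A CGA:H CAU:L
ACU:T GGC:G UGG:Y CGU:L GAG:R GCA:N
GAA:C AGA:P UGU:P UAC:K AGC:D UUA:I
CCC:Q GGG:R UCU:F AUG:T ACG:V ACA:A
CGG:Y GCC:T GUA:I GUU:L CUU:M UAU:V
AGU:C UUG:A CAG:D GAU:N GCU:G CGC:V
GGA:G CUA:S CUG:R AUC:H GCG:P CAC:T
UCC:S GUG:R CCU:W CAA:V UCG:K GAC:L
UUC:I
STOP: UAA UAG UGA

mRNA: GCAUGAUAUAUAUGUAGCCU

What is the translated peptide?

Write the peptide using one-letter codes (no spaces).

start AUG at pos 2
pos 2: AUG -> T; peptide=T
pos 5: AUA -> Q; peptide=TQ
pos 8: UAU -> V; peptide=TQV
pos 11: AUG -> T; peptide=TQVT
pos 14: UAG -> STOP

Answer: TQVT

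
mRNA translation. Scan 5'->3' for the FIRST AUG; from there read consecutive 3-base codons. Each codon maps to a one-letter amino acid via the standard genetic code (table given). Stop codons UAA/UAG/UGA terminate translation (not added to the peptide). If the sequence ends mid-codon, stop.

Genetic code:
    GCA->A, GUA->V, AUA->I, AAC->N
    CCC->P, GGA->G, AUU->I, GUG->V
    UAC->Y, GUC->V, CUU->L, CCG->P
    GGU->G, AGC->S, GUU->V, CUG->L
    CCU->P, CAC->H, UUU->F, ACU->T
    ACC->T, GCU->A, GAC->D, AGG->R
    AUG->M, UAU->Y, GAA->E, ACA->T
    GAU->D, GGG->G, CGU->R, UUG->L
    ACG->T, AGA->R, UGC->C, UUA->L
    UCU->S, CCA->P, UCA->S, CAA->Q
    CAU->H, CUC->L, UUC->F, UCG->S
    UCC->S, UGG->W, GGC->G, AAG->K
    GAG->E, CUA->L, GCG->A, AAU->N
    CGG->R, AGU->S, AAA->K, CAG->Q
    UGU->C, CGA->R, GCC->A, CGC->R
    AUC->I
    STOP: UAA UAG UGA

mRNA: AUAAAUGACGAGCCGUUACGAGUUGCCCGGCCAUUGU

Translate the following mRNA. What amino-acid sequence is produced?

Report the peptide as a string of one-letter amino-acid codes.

Answer: MTSRYELPGHC

Derivation:
start AUG at pos 4
pos 4: AUG -> M; peptide=M
pos 7: ACG -> T; peptide=MT
pos 10: AGC -> S; peptide=MTS
pos 13: CGU -> R; peptide=MTSR
pos 16: UAC -> Y; peptide=MTSRY
pos 19: GAG -> E; peptide=MTSRYE
pos 22: UUG -> L; peptide=MTSRYEL
pos 25: CCC -> P; peptide=MTSRYELP
pos 28: GGC -> G; peptide=MTSRYELPG
pos 31: CAU -> H; peptide=MTSRYELPGH
pos 34: UGU -> C; peptide=MTSRYELPGHC
pos 37: only 0 nt remain (<3), stop (end of mRNA)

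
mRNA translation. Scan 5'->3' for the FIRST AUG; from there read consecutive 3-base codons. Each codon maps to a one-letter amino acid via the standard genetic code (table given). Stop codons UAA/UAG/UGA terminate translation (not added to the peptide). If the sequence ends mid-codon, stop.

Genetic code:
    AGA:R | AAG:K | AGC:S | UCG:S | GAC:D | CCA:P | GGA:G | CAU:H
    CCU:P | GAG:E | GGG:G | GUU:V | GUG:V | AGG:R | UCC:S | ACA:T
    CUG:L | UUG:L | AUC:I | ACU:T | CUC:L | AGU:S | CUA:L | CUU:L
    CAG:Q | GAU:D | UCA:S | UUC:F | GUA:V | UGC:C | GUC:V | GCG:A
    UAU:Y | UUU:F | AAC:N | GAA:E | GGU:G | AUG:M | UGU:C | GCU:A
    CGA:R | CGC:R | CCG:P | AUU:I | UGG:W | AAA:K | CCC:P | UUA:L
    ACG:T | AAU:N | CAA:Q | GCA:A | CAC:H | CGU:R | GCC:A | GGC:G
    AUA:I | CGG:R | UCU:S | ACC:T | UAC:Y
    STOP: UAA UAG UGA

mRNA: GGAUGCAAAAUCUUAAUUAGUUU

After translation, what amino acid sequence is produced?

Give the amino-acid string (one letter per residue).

Answer: MQNLN

Derivation:
start AUG at pos 2
pos 2: AUG -> M; peptide=M
pos 5: CAA -> Q; peptide=MQ
pos 8: AAU -> N; peptide=MQN
pos 11: CUU -> L; peptide=MQNL
pos 14: AAU -> N; peptide=MQNLN
pos 17: UAG -> STOP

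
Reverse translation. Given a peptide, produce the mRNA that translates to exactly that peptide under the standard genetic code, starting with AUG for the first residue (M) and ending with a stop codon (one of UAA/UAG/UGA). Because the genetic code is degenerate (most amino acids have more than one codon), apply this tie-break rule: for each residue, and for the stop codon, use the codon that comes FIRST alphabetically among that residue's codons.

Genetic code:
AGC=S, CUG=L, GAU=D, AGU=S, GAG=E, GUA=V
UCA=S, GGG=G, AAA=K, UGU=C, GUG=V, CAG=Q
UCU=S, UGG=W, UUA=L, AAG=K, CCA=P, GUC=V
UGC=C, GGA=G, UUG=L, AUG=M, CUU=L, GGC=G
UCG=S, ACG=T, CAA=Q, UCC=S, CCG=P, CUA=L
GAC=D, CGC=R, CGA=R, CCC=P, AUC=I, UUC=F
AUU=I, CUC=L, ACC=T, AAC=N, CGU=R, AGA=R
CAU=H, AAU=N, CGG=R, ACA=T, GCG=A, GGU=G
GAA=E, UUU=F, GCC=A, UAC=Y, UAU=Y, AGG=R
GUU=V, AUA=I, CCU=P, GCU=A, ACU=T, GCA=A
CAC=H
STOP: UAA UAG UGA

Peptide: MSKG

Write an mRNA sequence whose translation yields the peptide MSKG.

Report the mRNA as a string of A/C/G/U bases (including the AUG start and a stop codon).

residue 1: M -> AUG (start codon)
residue 2: S codons sorted = AGC,AGU,UCA,UCC,UCG,UCU -> pick first = AGC
residue 3: K codons sorted = AAA,AAG -> pick first = AAA
residue 4: G codons sorted = GGA,GGC,GGG,GGU -> pick first = GGA
terminator: stop codons sorted = UAA,UAG,UGA -> pick first = UAA

Answer: mRNA: AUGAGCAAAGGAUAA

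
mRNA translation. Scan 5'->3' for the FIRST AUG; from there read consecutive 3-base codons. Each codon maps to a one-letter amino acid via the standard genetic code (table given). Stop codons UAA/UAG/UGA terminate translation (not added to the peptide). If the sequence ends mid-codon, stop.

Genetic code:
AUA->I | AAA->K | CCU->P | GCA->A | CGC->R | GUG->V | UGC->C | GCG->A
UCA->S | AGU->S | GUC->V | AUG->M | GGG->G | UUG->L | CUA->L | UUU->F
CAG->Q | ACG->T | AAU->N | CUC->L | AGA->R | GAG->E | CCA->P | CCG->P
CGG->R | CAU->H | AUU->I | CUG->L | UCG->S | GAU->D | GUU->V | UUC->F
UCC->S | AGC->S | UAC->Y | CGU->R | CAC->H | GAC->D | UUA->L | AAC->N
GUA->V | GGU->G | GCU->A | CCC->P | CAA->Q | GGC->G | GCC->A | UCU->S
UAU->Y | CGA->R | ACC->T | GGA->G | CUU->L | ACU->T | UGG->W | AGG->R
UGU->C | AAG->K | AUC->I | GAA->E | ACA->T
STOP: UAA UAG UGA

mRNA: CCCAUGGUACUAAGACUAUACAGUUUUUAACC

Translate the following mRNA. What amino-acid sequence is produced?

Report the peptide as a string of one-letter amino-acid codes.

start AUG at pos 3
pos 3: AUG -> M; peptide=M
pos 6: GUA -> V; peptide=MV
pos 9: CUA -> L; peptide=MVL
pos 12: AGA -> R; peptide=MVLR
pos 15: CUA -> L; peptide=MVLRL
pos 18: UAC -> Y; peptide=MVLRLY
pos 21: AGU -> S; peptide=MVLRLYS
pos 24: UUU -> F; peptide=MVLRLYSF
pos 27: UAA -> STOP

Answer: MVLRLYSF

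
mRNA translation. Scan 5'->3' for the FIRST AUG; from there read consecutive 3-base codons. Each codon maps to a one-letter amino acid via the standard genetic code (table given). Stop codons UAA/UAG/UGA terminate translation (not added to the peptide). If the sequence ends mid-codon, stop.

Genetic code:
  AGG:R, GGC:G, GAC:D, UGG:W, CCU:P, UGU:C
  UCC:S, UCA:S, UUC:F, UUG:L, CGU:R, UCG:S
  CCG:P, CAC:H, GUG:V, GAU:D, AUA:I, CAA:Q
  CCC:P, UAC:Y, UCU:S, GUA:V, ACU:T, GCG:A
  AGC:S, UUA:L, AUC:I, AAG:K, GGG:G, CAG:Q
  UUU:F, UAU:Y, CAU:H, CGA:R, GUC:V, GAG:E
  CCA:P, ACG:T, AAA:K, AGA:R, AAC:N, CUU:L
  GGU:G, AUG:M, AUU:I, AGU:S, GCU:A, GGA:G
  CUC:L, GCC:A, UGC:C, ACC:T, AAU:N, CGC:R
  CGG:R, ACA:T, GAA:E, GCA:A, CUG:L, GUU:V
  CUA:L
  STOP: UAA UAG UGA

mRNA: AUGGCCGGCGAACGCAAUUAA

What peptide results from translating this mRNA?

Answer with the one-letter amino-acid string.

Answer: MAGERN

Derivation:
start AUG at pos 0
pos 0: AUG -> M; peptide=M
pos 3: GCC -> A; peptide=MA
pos 6: GGC -> G; peptide=MAG
pos 9: GAA -> E; peptide=MAGE
pos 12: CGC -> R; peptide=MAGER
pos 15: AAU -> N; peptide=MAGERN
pos 18: UAA -> STOP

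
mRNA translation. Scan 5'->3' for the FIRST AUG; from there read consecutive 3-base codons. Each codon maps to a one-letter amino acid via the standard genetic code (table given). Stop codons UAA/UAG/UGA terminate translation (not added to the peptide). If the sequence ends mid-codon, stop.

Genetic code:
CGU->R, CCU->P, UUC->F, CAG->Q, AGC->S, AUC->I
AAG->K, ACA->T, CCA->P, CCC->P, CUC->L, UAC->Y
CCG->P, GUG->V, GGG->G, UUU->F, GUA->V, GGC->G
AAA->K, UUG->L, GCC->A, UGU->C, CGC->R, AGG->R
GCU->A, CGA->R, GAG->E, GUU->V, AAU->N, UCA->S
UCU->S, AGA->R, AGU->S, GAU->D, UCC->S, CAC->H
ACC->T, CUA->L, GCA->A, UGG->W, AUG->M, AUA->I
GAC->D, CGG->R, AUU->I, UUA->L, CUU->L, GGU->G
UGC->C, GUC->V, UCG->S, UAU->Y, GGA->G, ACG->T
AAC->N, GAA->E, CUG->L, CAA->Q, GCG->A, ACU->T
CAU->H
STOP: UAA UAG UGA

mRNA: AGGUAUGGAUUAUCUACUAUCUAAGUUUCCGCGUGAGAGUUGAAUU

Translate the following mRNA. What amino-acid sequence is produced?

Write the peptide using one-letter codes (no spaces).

Answer: MDYLLSKFPRES

Derivation:
start AUG at pos 4
pos 4: AUG -> M; peptide=M
pos 7: GAU -> D; peptide=MD
pos 10: UAU -> Y; peptide=MDY
pos 13: CUA -> L; peptide=MDYL
pos 16: CUA -> L; peptide=MDYLL
pos 19: UCU -> S; peptide=MDYLLS
pos 22: AAG -> K; peptide=MDYLLSK
pos 25: UUU -> F; peptide=MDYLLSKF
pos 28: CCG -> P; peptide=MDYLLSKFP
pos 31: CGU -> R; peptide=MDYLLSKFPR
pos 34: GAG -> E; peptide=MDYLLSKFPRE
pos 37: AGU -> S; peptide=MDYLLSKFPRES
pos 40: UGA -> STOP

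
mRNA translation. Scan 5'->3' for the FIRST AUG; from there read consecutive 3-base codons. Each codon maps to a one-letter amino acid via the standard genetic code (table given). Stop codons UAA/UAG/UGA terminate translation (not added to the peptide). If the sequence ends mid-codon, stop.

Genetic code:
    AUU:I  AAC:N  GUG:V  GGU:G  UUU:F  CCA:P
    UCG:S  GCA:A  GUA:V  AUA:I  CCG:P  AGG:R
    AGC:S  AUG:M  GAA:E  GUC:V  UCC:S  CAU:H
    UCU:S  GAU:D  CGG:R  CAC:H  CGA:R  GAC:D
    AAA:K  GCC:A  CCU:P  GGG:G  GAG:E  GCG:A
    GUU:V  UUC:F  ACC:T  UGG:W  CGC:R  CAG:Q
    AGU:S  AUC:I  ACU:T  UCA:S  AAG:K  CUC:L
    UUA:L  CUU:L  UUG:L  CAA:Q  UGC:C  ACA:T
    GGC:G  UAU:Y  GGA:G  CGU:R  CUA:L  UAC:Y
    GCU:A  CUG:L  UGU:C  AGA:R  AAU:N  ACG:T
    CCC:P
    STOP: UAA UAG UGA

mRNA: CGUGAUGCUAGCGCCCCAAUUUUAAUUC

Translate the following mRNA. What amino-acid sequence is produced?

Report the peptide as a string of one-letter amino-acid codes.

Answer: MLAPQF

Derivation:
start AUG at pos 4
pos 4: AUG -> M; peptide=M
pos 7: CUA -> L; peptide=ML
pos 10: GCG -> A; peptide=MLA
pos 13: CCC -> P; peptide=MLAP
pos 16: CAA -> Q; peptide=MLAPQ
pos 19: UUU -> F; peptide=MLAPQF
pos 22: UAA -> STOP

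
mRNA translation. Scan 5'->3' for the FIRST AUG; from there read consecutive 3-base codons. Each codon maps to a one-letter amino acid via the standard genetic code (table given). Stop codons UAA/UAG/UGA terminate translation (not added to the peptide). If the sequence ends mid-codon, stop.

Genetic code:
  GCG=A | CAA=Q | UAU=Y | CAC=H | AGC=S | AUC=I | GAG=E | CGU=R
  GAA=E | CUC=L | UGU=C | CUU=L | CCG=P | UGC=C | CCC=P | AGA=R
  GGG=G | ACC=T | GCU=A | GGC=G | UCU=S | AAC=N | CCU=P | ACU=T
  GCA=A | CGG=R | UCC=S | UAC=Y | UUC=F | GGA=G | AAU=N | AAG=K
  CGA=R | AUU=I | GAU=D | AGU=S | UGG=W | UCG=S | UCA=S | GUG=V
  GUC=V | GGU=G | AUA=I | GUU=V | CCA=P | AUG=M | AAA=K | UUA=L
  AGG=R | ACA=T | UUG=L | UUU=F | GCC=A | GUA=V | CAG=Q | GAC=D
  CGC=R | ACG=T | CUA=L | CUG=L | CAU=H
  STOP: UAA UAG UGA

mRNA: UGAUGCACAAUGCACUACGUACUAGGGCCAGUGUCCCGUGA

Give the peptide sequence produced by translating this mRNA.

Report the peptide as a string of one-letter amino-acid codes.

start AUG at pos 2
pos 2: AUG -> M; peptide=M
pos 5: CAC -> H; peptide=MH
pos 8: AAU -> N; peptide=MHN
pos 11: GCA -> A; peptide=MHNA
pos 14: CUA -> L; peptide=MHNAL
pos 17: CGU -> R; peptide=MHNALR
pos 20: ACU -> T; peptide=MHNALRT
pos 23: AGG -> R; peptide=MHNALRTR
pos 26: GCC -> A; peptide=MHNALRTRA
pos 29: AGU -> S; peptide=MHNALRTRAS
pos 32: GUC -> V; peptide=MHNALRTRASV
pos 35: CCG -> P; peptide=MHNALRTRASVP
pos 38: UGA -> STOP

Answer: MHNALRTRASVP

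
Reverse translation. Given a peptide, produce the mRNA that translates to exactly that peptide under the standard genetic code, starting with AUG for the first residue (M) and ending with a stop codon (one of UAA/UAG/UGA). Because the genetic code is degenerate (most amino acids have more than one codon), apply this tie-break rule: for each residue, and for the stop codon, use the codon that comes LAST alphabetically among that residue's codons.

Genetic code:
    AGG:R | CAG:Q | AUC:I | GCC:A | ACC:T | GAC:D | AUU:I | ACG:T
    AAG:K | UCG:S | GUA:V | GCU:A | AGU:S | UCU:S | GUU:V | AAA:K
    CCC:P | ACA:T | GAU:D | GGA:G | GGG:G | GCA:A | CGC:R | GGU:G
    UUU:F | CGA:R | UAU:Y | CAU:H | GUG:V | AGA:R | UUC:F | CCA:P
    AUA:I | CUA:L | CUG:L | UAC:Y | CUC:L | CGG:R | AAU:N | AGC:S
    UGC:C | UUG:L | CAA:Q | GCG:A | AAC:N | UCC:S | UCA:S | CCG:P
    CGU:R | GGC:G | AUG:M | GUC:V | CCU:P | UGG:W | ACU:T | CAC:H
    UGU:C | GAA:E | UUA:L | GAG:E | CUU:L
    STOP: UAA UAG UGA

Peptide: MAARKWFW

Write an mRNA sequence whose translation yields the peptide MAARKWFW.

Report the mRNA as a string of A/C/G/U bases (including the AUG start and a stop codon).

Answer: mRNA: AUGGCUGCUCGUAAGUGGUUUUGGUGA

Derivation:
residue 1: M -> AUG (start codon)
residue 2: A codons sorted = GCA,GCC,GCG,GCU -> pick last = GCU
residue 3: A codons sorted = GCA,GCC,GCG,GCU -> pick last = GCU
residue 4: R codons sorted = AGA,AGG,CGA,CGC,CGG,CGU -> pick last = CGU
residue 5: K codons sorted = AAA,AAG -> pick last = AAG
residue 6: W -> UGG (only codon)
residue 7: F codons sorted = UUC,UUU -> pick last = UUU
residue 8: W -> UGG (only codon)
terminator: stop codons sorted = UAA,UAG,UGA -> pick last = UGA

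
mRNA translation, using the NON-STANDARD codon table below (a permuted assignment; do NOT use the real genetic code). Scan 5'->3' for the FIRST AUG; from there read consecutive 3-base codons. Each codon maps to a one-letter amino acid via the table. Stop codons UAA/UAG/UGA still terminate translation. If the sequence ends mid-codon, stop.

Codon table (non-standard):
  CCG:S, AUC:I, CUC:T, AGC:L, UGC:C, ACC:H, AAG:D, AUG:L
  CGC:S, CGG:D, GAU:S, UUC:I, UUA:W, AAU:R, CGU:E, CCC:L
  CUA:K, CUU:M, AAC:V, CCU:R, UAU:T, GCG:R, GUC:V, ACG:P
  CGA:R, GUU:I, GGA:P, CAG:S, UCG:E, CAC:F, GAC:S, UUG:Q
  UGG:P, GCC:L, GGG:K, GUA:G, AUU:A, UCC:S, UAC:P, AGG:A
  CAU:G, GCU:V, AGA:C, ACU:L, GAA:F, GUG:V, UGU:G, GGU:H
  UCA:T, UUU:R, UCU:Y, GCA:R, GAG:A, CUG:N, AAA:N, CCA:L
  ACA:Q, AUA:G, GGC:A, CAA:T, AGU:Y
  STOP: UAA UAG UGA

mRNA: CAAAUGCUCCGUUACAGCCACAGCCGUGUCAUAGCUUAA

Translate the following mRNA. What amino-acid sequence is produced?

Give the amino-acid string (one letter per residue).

start AUG at pos 3
pos 3: AUG -> L; peptide=L
pos 6: CUC -> T; peptide=LT
pos 9: CGU -> E; peptide=LTE
pos 12: UAC -> P; peptide=LTEP
pos 15: AGC -> L; peptide=LTEPL
pos 18: CAC -> F; peptide=LTEPLF
pos 21: AGC -> L; peptide=LTEPLFL
pos 24: CGU -> E; peptide=LTEPLFLE
pos 27: GUC -> V; peptide=LTEPLFLEV
pos 30: AUA -> G; peptide=LTEPLFLEVG
pos 33: GCU -> V; peptide=LTEPLFLEVGV
pos 36: UAA -> STOP

Answer: LTEPLFLEVGV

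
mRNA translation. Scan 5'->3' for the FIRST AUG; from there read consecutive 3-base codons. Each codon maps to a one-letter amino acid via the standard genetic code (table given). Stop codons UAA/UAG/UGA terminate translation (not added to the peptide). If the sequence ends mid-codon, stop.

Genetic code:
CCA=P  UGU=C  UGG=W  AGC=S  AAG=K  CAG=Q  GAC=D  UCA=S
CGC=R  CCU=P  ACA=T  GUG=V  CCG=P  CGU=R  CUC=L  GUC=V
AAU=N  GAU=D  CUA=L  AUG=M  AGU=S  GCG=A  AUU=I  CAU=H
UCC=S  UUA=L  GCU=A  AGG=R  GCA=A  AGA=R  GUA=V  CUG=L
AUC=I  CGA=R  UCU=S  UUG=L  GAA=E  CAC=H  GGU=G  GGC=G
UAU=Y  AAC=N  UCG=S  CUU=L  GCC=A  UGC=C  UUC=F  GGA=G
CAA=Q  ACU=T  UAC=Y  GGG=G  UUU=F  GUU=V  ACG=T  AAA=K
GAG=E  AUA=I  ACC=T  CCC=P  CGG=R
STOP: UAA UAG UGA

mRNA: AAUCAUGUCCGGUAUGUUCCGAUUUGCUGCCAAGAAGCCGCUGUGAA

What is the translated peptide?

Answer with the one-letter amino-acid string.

Answer: MSGMFRFAAKKPL

Derivation:
start AUG at pos 4
pos 4: AUG -> M; peptide=M
pos 7: UCC -> S; peptide=MS
pos 10: GGU -> G; peptide=MSG
pos 13: AUG -> M; peptide=MSGM
pos 16: UUC -> F; peptide=MSGMF
pos 19: CGA -> R; peptide=MSGMFR
pos 22: UUU -> F; peptide=MSGMFRF
pos 25: GCU -> A; peptide=MSGMFRFA
pos 28: GCC -> A; peptide=MSGMFRFAA
pos 31: AAG -> K; peptide=MSGMFRFAAK
pos 34: AAG -> K; peptide=MSGMFRFAAKK
pos 37: CCG -> P; peptide=MSGMFRFAAKKP
pos 40: CUG -> L; peptide=MSGMFRFAAKKPL
pos 43: UGA -> STOP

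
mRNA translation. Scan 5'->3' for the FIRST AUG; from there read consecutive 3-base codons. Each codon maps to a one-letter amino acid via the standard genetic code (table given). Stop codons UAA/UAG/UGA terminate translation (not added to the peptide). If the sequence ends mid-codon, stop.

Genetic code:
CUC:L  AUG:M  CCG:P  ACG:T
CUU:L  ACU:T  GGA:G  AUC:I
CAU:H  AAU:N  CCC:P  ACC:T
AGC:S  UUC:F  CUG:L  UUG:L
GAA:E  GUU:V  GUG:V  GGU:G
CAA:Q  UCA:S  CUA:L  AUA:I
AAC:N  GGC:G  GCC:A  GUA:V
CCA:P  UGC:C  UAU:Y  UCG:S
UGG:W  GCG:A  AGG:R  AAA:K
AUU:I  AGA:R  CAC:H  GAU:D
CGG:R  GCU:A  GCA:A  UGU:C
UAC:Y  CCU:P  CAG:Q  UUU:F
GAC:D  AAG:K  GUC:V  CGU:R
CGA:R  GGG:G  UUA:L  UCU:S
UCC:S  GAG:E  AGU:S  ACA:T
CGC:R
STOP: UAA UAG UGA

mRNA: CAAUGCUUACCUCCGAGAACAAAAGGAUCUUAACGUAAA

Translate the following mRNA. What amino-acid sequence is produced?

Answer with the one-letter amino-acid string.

start AUG at pos 2
pos 2: AUG -> M; peptide=M
pos 5: CUU -> L; peptide=ML
pos 8: ACC -> T; peptide=MLT
pos 11: UCC -> S; peptide=MLTS
pos 14: GAG -> E; peptide=MLTSE
pos 17: AAC -> N; peptide=MLTSEN
pos 20: AAA -> K; peptide=MLTSENK
pos 23: AGG -> R; peptide=MLTSENKR
pos 26: AUC -> I; peptide=MLTSENKRI
pos 29: UUA -> L; peptide=MLTSENKRIL
pos 32: ACG -> T; peptide=MLTSENKRILT
pos 35: UAA -> STOP

Answer: MLTSENKRILT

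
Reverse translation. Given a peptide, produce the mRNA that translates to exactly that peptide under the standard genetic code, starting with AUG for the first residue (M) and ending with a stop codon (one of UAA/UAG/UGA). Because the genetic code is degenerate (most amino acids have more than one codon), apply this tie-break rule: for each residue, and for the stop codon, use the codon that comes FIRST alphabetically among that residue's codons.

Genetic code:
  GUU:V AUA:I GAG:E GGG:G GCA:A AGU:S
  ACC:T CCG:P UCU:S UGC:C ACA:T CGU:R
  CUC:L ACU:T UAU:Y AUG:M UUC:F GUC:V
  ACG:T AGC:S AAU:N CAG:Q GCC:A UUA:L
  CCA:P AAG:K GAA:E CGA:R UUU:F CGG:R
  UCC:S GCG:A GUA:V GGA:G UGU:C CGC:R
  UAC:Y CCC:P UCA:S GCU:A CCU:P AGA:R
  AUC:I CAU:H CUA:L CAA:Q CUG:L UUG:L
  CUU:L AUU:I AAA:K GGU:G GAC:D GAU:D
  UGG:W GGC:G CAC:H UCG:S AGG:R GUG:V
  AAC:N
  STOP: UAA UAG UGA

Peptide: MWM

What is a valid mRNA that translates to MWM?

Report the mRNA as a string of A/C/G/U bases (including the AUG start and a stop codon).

Answer: mRNA: AUGUGGAUGUAA

Derivation:
residue 1: M -> AUG (start codon)
residue 2: W -> UGG (only codon)
residue 3: M -> AUG (only codon)
terminator: stop codons sorted = UAA,UAG,UGA -> pick first = UAA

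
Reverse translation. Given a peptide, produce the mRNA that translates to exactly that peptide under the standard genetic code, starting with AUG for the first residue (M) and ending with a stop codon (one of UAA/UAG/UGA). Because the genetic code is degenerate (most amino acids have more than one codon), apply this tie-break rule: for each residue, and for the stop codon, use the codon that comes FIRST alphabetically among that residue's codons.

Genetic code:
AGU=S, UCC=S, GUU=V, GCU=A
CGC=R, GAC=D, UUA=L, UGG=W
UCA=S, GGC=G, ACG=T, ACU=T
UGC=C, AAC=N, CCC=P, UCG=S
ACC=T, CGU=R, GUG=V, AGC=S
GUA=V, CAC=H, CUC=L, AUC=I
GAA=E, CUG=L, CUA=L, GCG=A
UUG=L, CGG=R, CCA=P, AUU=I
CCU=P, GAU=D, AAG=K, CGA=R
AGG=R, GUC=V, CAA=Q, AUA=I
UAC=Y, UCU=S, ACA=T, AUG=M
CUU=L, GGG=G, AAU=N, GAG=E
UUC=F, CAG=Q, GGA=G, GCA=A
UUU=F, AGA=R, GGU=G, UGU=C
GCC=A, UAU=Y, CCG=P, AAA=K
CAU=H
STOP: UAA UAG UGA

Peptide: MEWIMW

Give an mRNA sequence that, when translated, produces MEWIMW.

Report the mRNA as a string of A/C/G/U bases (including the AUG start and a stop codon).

residue 1: M -> AUG (start codon)
residue 2: E codons sorted = GAA,GAG -> pick first = GAA
residue 3: W -> UGG (only codon)
residue 4: I codons sorted = AUA,AUC,AUU -> pick first = AUA
residue 5: M -> AUG (only codon)
residue 6: W -> UGG (only codon)
terminator: stop codons sorted = UAA,UAG,UGA -> pick first = UAA

Answer: mRNA: AUGGAAUGGAUAAUGUGGUAA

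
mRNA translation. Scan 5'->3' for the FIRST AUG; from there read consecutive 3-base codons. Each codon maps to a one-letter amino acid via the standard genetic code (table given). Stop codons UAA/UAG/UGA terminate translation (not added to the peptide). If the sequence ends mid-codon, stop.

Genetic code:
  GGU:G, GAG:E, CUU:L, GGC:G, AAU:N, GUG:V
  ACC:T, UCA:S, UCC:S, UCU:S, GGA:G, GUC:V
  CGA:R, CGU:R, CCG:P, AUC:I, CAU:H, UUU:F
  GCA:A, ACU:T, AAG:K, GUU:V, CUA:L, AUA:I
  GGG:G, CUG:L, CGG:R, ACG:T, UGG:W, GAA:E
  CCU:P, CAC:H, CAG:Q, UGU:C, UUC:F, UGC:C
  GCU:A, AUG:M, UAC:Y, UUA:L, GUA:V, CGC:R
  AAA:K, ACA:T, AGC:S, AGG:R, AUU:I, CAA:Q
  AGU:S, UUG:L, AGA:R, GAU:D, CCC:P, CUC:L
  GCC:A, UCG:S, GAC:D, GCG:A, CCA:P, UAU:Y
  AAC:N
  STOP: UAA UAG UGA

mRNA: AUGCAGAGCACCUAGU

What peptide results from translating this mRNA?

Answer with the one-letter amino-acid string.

Answer: MQST

Derivation:
start AUG at pos 0
pos 0: AUG -> M; peptide=M
pos 3: CAG -> Q; peptide=MQ
pos 6: AGC -> S; peptide=MQS
pos 9: ACC -> T; peptide=MQST
pos 12: UAG -> STOP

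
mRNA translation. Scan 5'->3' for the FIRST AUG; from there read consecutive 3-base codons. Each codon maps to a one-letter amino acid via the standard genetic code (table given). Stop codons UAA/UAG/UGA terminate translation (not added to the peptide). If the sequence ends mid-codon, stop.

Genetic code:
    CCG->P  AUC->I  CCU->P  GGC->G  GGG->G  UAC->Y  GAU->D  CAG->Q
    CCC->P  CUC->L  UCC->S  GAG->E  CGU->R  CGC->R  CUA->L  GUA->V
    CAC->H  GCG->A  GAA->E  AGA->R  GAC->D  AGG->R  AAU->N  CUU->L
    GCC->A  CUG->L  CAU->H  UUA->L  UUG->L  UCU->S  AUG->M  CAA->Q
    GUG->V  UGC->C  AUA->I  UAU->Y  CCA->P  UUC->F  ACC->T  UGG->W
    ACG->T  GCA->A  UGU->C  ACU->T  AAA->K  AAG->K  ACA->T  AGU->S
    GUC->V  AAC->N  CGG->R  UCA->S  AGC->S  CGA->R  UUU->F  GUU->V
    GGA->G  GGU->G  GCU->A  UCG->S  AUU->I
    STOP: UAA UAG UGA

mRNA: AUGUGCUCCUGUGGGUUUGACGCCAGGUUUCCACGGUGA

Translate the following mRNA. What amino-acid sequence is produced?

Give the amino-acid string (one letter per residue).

start AUG at pos 0
pos 0: AUG -> M; peptide=M
pos 3: UGC -> C; peptide=MC
pos 6: UCC -> S; peptide=MCS
pos 9: UGU -> C; peptide=MCSC
pos 12: GGG -> G; peptide=MCSCG
pos 15: UUU -> F; peptide=MCSCGF
pos 18: GAC -> D; peptide=MCSCGFD
pos 21: GCC -> A; peptide=MCSCGFDA
pos 24: AGG -> R; peptide=MCSCGFDAR
pos 27: UUU -> F; peptide=MCSCGFDARF
pos 30: CCA -> P; peptide=MCSCGFDARFP
pos 33: CGG -> R; peptide=MCSCGFDARFPR
pos 36: UGA -> STOP

Answer: MCSCGFDARFPR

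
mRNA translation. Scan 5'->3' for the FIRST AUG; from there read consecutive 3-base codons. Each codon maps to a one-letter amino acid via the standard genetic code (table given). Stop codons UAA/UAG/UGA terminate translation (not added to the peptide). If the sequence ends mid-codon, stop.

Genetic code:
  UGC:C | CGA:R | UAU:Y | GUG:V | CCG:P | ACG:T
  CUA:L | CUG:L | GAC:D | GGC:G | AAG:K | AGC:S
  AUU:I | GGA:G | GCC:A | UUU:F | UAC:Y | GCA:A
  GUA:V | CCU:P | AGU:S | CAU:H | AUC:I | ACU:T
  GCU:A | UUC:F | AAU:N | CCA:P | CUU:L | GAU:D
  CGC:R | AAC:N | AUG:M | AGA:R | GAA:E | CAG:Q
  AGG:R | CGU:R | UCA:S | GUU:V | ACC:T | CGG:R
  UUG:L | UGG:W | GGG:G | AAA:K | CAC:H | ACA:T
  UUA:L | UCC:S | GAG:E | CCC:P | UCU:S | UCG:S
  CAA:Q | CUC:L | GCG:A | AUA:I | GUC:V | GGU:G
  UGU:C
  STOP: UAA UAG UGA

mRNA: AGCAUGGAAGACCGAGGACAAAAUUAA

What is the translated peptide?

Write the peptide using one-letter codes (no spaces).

start AUG at pos 3
pos 3: AUG -> M; peptide=M
pos 6: GAA -> E; peptide=ME
pos 9: GAC -> D; peptide=MED
pos 12: CGA -> R; peptide=MEDR
pos 15: GGA -> G; peptide=MEDRG
pos 18: CAA -> Q; peptide=MEDRGQ
pos 21: AAU -> N; peptide=MEDRGQN
pos 24: UAA -> STOP

Answer: MEDRGQN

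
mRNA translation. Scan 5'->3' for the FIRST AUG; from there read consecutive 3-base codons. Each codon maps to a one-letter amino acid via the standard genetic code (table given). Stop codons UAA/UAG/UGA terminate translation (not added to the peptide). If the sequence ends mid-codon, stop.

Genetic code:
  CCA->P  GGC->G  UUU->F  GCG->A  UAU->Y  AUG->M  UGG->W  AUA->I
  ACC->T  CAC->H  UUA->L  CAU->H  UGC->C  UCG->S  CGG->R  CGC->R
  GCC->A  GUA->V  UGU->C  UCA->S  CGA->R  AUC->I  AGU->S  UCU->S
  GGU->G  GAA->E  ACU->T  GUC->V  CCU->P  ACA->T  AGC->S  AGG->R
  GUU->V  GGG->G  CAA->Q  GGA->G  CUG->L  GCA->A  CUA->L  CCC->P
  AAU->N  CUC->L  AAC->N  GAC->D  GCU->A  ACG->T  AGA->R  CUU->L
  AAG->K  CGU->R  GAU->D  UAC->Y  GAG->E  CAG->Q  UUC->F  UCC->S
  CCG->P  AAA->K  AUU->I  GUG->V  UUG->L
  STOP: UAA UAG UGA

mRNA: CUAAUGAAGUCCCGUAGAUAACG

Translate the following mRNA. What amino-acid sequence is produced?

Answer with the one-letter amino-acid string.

start AUG at pos 3
pos 3: AUG -> M; peptide=M
pos 6: AAG -> K; peptide=MK
pos 9: UCC -> S; peptide=MKS
pos 12: CGU -> R; peptide=MKSR
pos 15: AGA -> R; peptide=MKSRR
pos 18: UAA -> STOP

Answer: MKSRR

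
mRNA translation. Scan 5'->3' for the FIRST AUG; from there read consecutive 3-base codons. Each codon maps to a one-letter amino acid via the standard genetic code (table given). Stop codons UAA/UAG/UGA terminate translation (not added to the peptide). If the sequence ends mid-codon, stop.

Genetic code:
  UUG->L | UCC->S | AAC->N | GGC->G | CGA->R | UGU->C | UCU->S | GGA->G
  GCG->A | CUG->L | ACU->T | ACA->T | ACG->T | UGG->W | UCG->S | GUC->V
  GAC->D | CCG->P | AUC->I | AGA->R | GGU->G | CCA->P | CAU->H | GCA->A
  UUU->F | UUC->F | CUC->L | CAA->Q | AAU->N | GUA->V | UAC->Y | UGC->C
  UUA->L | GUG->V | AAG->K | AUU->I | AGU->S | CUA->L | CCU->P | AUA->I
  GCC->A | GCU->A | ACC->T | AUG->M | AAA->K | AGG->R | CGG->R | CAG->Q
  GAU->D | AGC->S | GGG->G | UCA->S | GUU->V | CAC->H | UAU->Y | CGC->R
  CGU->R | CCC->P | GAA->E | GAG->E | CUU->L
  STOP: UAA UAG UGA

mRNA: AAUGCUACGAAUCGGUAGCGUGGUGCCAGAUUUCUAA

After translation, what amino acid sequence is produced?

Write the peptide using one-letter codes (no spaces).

Answer: MLRIGSVVPDF

Derivation:
start AUG at pos 1
pos 1: AUG -> M; peptide=M
pos 4: CUA -> L; peptide=ML
pos 7: CGA -> R; peptide=MLR
pos 10: AUC -> I; peptide=MLRI
pos 13: GGU -> G; peptide=MLRIG
pos 16: AGC -> S; peptide=MLRIGS
pos 19: GUG -> V; peptide=MLRIGSV
pos 22: GUG -> V; peptide=MLRIGSVV
pos 25: CCA -> P; peptide=MLRIGSVVP
pos 28: GAU -> D; peptide=MLRIGSVVPD
pos 31: UUC -> F; peptide=MLRIGSVVPDF
pos 34: UAA -> STOP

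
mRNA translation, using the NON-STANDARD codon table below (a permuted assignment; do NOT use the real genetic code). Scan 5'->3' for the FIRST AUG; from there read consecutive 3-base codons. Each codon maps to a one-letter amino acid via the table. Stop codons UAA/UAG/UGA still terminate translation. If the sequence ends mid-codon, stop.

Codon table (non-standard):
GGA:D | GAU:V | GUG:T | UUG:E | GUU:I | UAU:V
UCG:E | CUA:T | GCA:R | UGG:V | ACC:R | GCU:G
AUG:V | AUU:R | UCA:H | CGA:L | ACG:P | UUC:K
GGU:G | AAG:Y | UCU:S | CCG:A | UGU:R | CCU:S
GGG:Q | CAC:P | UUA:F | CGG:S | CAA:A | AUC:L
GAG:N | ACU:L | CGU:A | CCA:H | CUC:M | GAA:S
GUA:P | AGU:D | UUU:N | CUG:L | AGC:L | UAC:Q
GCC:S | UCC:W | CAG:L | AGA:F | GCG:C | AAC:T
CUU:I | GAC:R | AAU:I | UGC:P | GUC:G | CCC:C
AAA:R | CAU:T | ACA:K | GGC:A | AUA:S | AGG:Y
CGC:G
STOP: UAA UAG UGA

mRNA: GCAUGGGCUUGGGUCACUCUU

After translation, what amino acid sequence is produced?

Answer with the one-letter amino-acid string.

start AUG at pos 2
pos 2: AUG -> V; peptide=V
pos 5: GGC -> A; peptide=VA
pos 8: UUG -> E; peptide=VAE
pos 11: GGU -> G; peptide=VAEG
pos 14: CAC -> P; peptide=VAEGP
pos 17: UCU -> S; peptide=VAEGPS
pos 20: only 1 nt remain (<3), stop (end of mRNA)

Answer: VAEGPS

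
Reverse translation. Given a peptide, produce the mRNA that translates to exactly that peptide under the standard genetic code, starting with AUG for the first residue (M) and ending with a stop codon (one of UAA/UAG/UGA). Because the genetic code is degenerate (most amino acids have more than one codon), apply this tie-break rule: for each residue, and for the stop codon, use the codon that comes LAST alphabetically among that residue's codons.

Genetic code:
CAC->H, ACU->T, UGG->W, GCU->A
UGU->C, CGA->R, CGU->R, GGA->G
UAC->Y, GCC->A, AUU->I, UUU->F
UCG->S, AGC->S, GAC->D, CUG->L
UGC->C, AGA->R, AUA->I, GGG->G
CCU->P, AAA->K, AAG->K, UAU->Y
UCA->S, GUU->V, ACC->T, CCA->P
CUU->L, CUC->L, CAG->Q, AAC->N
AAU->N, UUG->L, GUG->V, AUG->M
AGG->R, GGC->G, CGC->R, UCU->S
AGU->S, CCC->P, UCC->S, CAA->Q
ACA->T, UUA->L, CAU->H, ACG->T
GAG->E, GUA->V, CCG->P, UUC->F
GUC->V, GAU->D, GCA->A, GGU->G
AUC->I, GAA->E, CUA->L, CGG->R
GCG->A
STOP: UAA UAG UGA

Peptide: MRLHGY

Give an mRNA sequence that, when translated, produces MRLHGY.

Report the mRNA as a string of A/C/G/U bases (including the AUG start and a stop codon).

residue 1: M -> AUG (start codon)
residue 2: R codons sorted = AGA,AGG,CGA,CGC,CGG,CGU -> pick last = CGU
residue 3: L codons sorted = CUA,CUC,CUG,CUU,UUA,UUG -> pick last = UUG
residue 4: H codons sorted = CAC,CAU -> pick last = CAU
residue 5: G codons sorted = GGA,GGC,GGG,GGU -> pick last = GGU
residue 6: Y codons sorted = UAC,UAU -> pick last = UAU
terminator: stop codons sorted = UAA,UAG,UGA -> pick last = UGA

Answer: mRNA: AUGCGUUUGCAUGGUUAUUGA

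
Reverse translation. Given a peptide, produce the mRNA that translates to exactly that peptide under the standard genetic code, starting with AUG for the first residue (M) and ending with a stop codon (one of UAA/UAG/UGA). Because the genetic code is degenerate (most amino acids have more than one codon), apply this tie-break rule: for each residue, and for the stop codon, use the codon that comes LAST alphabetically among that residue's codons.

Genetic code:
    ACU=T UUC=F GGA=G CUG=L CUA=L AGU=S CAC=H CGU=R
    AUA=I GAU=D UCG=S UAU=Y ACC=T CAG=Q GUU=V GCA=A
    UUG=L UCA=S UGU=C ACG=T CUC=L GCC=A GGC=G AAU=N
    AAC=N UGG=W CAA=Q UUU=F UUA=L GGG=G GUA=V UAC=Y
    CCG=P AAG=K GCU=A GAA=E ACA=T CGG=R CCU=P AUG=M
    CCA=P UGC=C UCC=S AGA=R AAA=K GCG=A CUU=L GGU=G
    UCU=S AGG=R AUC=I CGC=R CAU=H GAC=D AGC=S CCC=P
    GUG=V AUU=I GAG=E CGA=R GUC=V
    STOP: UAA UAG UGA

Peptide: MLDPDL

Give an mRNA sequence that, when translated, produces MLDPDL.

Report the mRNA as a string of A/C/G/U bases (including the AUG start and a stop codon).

residue 1: M -> AUG (start codon)
residue 2: L codons sorted = CUA,CUC,CUG,CUU,UUA,UUG -> pick last = UUG
residue 3: D codons sorted = GAC,GAU -> pick last = GAU
residue 4: P codons sorted = CCA,CCC,CCG,CCU -> pick last = CCU
residue 5: D codons sorted = GAC,GAU -> pick last = GAU
residue 6: L codons sorted = CUA,CUC,CUG,CUU,UUA,UUG -> pick last = UUG
terminator: stop codons sorted = UAA,UAG,UGA -> pick last = UGA

Answer: mRNA: AUGUUGGAUCCUGAUUUGUGA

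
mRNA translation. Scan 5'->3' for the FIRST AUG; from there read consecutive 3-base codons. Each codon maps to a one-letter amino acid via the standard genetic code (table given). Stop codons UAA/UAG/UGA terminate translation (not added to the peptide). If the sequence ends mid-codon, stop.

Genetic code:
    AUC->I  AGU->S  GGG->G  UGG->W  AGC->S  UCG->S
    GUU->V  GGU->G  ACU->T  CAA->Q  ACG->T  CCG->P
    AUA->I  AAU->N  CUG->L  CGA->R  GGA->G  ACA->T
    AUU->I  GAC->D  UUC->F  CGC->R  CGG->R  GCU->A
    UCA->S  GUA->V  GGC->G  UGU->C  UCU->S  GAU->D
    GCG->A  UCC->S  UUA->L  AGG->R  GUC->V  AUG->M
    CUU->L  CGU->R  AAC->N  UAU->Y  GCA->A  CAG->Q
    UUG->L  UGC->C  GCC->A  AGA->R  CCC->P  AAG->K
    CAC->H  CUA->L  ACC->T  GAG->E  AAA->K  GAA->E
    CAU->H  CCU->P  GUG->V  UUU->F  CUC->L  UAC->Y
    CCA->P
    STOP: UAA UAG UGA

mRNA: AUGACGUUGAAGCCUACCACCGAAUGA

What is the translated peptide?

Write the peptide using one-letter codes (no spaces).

Answer: MTLKPTTE

Derivation:
start AUG at pos 0
pos 0: AUG -> M; peptide=M
pos 3: ACG -> T; peptide=MT
pos 6: UUG -> L; peptide=MTL
pos 9: AAG -> K; peptide=MTLK
pos 12: CCU -> P; peptide=MTLKP
pos 15: ACC -> T; peptide=MTLKPT
pos 18: ACC -> T; peptide=MTLKPTT
pos 21: GAA -> E; peptide=MTLKPTTE
pos 24: UGA -> STOP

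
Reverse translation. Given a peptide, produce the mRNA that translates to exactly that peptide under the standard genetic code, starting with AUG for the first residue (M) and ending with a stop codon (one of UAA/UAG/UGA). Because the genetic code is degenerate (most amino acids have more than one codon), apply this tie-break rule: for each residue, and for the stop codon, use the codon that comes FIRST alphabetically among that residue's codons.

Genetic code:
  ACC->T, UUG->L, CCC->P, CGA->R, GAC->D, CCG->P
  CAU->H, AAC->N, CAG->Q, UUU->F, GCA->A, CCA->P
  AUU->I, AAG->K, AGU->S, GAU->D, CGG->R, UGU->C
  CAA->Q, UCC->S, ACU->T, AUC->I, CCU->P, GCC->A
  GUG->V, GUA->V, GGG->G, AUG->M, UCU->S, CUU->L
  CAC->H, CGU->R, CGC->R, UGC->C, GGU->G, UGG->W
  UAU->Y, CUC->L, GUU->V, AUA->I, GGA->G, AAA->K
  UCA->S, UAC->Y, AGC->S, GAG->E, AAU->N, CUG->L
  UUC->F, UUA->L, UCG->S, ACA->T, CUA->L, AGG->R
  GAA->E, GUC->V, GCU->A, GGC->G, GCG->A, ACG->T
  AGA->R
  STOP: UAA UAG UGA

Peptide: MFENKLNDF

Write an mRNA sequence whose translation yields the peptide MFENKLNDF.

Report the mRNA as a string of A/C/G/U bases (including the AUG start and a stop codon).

residue 1: M -> AUG (start codon)
residue 2: F codons sorted = UUC,UUU -> pick first = UUC
residue 3: E codons sorted = GAA,GAG -> pick first = GAA
residue 4: N codons sorted = AAC,AAU -> pick first = AAC
residue 5: K codons sorted = AAA,AAG -> pick first = AAA
residue 6: L codons sorted = CUA,CUC,CUG,CUU,UUA,UUG -> pick first = CUA
residue 7: N codons sorted = AAC,AAU -> pick first = AAC
residue 8: D codons sorted = GAC,GAU -> pick first = GAC
residue 9: F codons sorted = UUC,UUU -> pick first = UUC
terminator: stop codons sorted = UAA,UAG,UGA -> pick first = UAA

Answer: mRNA: AUGUUCGAAAACAAACUAAACGACUUCUAA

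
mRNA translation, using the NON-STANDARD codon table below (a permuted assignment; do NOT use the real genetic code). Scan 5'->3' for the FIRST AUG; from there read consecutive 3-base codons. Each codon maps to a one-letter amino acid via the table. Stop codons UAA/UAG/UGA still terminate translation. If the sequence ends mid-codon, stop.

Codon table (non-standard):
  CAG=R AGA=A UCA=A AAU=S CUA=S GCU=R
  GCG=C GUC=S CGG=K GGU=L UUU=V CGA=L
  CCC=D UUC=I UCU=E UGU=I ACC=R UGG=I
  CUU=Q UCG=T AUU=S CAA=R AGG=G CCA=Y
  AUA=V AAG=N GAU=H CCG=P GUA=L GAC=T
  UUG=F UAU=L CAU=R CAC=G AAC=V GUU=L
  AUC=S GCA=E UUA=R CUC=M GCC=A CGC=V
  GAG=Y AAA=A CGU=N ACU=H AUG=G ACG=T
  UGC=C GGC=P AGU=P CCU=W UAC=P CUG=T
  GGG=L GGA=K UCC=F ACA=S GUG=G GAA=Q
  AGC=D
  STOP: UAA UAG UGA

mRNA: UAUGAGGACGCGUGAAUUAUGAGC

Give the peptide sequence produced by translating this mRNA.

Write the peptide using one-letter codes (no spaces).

start AUG at pos 1
pos 1: AUG -> G; peptide=G
pos 4: AGG -> G; peptide=GG
pos 7: ACG -> T; peptide=GGT
pos 10: CGU -> N; peptide=GGTN
pos 13: GAA -> Q; peptide=GGTNQ
pos 16: UUA -> R; peptide=GGTNQR
pos 19: UGA -> STOP

Answer: GGTNQR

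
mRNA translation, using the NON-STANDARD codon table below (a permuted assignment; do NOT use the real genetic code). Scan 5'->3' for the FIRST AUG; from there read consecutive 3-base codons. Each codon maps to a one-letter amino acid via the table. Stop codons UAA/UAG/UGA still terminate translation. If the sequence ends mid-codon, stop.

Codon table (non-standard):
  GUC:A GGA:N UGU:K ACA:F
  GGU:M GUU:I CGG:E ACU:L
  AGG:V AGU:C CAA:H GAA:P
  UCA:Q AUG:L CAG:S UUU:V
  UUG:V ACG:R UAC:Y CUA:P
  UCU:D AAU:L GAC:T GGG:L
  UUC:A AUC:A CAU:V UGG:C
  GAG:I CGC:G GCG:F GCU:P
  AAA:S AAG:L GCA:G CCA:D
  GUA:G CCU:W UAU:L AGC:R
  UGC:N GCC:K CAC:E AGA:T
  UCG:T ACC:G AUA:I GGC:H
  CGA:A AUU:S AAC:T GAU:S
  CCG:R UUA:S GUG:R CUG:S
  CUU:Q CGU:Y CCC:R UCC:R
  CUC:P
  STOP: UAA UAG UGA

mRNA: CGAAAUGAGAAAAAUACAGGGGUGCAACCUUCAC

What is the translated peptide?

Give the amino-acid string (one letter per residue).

start AUG at pos 4
pos 4: AUG -> L; peptide=L
pos 7: AGA -> T; peptide=LT
pos 10: AAA -> S; peptide=LTS
pos 13: AUA -> I; peptide=LTSI
pos 16: CAG -> S; peptide=LTSIS
pos 19: GGG -> L; peptide=LTSISL
pos 22: UGC -> N; peptide=LTSISLN
pos 25: AAC -> T; peptide=LTSISLNT
pos 28: CUU -> Q; peptide=LTSISLNTQ
pos 31: CAC -> E; peptide=LTSISLNTQE
pos 34: only 0 nt remain (<3), stop (end of mRNA)

Answer: LTSISLNTQE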